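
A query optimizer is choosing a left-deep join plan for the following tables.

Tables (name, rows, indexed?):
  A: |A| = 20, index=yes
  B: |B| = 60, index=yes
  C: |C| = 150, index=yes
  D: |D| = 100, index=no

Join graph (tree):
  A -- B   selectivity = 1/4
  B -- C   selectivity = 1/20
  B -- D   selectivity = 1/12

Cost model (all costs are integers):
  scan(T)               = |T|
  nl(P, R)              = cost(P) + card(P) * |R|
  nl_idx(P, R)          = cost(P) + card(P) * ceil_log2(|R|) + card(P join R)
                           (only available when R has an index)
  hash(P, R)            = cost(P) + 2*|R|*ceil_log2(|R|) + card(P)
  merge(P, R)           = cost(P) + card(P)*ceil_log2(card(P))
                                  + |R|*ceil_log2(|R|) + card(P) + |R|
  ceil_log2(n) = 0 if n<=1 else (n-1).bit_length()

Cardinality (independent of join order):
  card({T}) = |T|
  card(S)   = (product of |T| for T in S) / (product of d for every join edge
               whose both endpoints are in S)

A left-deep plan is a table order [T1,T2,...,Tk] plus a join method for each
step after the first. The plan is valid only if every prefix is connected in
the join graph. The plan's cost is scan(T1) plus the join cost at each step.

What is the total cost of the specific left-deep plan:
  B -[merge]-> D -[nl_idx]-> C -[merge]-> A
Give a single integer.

step 1: scan B: cost=60, card=60
step 2: join D via merge
    card(P join D) = 60*100/(12) = 500
    cost = 60 + 60*6 + 100*7 + 60 + 100 = 1280
step 3: join C via nl_idx
    card(P join C) = 500*150/(20) = 3750
    cost = 1280 + 500*8 + 3750 = 9030
step 4: join A via merge
    card(P join A) = 3750*20/(4) = 18750
    cost = 9030 + 3750*12 + 20*5 + 3750 + 20 = 57900

57900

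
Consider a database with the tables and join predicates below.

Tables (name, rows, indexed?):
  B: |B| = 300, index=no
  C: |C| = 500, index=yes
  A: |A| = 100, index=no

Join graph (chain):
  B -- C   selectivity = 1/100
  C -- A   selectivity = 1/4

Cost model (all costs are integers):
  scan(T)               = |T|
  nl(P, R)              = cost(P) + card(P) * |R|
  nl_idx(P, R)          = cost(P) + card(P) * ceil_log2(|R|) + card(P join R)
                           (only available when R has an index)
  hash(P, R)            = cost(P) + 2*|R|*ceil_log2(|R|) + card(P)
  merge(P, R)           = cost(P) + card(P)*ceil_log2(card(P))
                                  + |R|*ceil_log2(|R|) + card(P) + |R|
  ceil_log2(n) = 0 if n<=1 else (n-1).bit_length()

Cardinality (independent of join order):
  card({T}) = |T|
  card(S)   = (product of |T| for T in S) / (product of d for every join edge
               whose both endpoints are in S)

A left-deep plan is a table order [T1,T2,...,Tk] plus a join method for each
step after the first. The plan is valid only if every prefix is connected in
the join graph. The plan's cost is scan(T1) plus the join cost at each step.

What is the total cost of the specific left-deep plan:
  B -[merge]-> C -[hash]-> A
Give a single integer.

11200

step 1: scan B: cost=300, card=300
step 2: join C via merge
    card(P join C) = 300*500/(100) = 1500
    cost = 300 + 300*9 + 500*9 + 300 + 500 = 8300
step 3: join A via hash
    card(P join A) = 1500*100/(4) = 37500
    cost = 8300 + 2*100*7 + 1500 = 11200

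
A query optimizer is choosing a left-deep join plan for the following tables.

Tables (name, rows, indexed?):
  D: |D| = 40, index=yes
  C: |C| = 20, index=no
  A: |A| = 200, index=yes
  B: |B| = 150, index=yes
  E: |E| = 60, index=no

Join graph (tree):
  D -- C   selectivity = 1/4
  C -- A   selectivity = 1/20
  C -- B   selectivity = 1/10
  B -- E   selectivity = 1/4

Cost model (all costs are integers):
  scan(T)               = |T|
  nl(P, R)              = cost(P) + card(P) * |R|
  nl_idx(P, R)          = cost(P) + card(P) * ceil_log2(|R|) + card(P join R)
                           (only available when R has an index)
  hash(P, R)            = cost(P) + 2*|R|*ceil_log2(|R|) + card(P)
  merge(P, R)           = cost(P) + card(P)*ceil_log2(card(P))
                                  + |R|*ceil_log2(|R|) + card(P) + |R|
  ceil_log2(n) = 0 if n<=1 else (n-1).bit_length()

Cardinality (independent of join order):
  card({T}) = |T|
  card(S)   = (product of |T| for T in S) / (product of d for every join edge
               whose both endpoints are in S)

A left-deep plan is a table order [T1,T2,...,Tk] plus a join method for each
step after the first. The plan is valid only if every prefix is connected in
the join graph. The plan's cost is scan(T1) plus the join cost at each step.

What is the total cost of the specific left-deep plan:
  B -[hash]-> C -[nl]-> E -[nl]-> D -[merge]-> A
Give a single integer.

965300

step 1: scan B: cost=150, card=150
step 2: join C via hash
    card(P join C) = 150*20/(10) = 300
    cost = 150 + 2*20*5 + 150 = 500
step 3: join E via nl
    card(P join E) = 300*60/(4) = 4500
    cost = 500 + 300*60 = 18500
step 4: join D via nl
    card(P join D) = 4500*40/(4) = 45000
    cost = 18500 + 4500*40 = 198500
step 5: join A via merge
    card(P join A) = 45000*200/(20) = 450000
    cost = 198500 + 45000*16 + 200*8 + 45000 + 200 = 965300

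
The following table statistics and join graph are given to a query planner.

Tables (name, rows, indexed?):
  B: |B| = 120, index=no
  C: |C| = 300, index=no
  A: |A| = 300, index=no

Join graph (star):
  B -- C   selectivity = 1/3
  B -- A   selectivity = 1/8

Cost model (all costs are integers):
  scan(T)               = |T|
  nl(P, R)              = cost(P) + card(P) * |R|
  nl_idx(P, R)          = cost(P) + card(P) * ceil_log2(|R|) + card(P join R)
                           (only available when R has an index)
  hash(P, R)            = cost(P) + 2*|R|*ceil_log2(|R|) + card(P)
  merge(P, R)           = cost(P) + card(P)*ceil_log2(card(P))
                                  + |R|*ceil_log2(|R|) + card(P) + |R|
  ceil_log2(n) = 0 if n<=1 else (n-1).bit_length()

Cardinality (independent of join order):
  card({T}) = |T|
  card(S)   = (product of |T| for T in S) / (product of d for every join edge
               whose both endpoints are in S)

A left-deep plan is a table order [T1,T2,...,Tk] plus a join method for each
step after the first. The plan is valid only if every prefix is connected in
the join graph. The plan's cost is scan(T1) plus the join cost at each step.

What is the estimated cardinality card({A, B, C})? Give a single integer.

Tables in S: A(300), B(120), C(300)
Edges inside S: B-C(d=3), B-A(d=8)
numerator = 300 * 120 * 300 = 10800000
denominator = 3 * 8 = 24
card(S) = 10800000 / 24 = 450000

450000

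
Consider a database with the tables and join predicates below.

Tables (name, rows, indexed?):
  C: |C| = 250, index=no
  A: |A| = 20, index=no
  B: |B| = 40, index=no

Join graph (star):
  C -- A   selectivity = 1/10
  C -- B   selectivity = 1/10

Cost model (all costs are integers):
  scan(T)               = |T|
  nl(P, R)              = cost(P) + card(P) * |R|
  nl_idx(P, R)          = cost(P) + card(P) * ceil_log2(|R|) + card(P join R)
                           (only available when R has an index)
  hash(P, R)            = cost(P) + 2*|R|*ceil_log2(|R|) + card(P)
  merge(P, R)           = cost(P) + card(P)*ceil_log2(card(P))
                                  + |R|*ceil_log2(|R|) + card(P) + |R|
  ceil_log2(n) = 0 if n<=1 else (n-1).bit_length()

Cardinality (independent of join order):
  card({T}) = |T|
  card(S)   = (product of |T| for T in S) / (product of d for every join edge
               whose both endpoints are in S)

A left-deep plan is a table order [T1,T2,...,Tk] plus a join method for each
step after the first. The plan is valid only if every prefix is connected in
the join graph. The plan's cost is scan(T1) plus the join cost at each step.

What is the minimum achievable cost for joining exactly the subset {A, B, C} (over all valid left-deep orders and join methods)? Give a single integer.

Selinger DP over subsets of {A,B,C}:
  {C}: scan cost=250, card=250
  {A}: scan cost=20, card=20
  {B}: scan cost=40, card=40
  {AC}: card=500; try (A,hash)→700, (C,merge)→2390, (A,merge)→2620, (C,hash)→4040, (C,nl)→5020, (A,nl)→5250; best=700 via (A,hash)
  {BC}: card=1000; try (B,hash)→980, (C,merge)→2570, (B,merge)→2780, (C,hash)→4080, (C,nl)→10040, (B,nl)→10250; best=980 via (B,hash)
  {ABC}: card=2000; try (B,hash)→1680, (A,hash)→2180, (B,merge)→5980, (A,merge)→12100, (B,nl)→20700, (A,nl)→20980; best=1680 via (B,hash)

1680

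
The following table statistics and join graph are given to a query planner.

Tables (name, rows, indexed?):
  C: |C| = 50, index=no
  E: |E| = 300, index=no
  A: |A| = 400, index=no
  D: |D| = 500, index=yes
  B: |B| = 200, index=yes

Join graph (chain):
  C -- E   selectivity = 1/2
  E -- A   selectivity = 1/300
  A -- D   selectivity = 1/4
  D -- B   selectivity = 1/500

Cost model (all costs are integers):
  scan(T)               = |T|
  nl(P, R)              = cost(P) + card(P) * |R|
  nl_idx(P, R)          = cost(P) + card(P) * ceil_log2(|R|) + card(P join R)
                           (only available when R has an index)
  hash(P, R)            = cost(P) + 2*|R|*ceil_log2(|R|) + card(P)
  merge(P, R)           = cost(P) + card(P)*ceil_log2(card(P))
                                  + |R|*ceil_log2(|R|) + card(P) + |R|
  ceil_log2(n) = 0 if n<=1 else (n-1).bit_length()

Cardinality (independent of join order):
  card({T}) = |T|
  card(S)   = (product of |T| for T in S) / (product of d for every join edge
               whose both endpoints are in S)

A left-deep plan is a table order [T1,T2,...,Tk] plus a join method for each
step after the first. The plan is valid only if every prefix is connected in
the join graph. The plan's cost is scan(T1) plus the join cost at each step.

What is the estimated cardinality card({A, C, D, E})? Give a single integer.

1250000

Tables in S: A(400), C(50), D(500), E(300)
Edges inside S: C-E(d=2), E-A(d=300), A-D(d=4)
numerator = 400 * 50 * 500 * 300 = 3000000000
denominator = 2 * 300 * 4 = 2400
card(S) = 3000000000 / 2400 = 1250000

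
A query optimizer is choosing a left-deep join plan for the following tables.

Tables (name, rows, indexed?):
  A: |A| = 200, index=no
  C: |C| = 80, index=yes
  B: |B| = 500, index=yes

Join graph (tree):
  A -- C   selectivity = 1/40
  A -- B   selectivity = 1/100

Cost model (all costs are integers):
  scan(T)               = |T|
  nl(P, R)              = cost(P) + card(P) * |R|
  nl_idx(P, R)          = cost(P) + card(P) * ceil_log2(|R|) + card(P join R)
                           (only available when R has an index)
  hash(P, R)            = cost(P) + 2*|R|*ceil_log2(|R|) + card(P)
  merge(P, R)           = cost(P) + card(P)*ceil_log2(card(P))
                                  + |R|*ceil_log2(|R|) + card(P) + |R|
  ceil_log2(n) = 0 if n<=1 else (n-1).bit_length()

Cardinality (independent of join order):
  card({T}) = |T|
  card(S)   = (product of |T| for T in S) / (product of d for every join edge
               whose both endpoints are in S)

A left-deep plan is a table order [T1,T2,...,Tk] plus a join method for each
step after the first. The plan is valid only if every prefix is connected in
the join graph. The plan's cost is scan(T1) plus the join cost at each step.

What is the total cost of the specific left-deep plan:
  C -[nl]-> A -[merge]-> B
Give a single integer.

step 1: scan C: cost=80, card=80
step 2: join A via nl
    card(P join A) = 80*200/(40) = 400
    cost = 80 + 80*200 = 16080
step 3: join B via merge
    card(P join B) = 400*500/(100) = 2000
    cost = 16080 + 400*9 + 500*9 + 400 + 500 = 25080

25080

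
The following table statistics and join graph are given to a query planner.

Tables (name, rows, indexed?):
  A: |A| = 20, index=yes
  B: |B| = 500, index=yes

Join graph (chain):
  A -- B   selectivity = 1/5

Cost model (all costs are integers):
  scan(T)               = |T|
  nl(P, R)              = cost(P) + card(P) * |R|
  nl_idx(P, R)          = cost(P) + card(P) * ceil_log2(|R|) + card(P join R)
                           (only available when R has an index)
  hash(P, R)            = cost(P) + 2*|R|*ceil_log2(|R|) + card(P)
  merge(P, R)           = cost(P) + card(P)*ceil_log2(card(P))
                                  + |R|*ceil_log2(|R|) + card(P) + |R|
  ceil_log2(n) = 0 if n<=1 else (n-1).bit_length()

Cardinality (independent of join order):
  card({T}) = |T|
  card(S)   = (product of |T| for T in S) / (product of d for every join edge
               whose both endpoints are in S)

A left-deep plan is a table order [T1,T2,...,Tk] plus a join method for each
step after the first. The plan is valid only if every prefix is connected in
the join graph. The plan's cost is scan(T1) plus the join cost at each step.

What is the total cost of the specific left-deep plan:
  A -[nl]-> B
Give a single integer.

step 1: scan A: cost=20, card=20
step 2: join B via nl
    card(P join B) = 20*500/(5) = 2000
    cost = 20 + 20*500 = 10020

10020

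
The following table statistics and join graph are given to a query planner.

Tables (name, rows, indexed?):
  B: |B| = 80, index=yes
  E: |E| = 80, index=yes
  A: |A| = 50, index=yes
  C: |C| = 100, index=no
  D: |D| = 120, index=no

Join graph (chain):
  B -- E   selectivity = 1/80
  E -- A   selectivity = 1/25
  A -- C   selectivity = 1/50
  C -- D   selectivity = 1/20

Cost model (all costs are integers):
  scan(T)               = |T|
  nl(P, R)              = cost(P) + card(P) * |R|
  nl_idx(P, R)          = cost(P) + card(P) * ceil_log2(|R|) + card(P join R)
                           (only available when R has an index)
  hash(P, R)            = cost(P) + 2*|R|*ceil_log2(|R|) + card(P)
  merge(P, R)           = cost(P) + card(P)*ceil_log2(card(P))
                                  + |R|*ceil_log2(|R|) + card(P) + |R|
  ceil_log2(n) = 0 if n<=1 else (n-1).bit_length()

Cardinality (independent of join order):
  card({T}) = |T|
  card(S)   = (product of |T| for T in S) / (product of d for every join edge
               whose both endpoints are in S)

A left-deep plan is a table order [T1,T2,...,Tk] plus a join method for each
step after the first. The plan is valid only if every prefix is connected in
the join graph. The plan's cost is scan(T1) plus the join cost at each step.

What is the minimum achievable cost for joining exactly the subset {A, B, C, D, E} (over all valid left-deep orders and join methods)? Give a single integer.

4920

Selinger DP over subsets of {A,B,C,D,E}:
  {B}: scan cost=80, card=80
  {E}: scan cost=80, card=80
  {A}: scan cost=50, card=50
  {C}: scan cost=100, card=100
  {D}: scan cost=120, card=120
  {BE}: card=80; try (E,nl_idx)→720, (B,nl_idx)→720, (E,hash)→1280, (B,hash)→1280, (E,merge)→1360, (B,merge)→1360 …(+2); best=720 via (E,nl_idx)
  {AE}: card=160; try (E,nl_idx)→560, (A,nl_idx)→720, (A,hash)→760, (E,merge)→1040, (A,merge)→1070, (E,hash)→1220 …(+2); best=560 via (E,nl_idx)
  {AC}: card=100; try (A,hash)→800, (A,nl_idx)→800, (C,merge)→1200, (A,merge)→1250, (C,hash)→1500, (C,nl)→5050 …(+1); best=800 via (A,hash)
  {CD}: card=600; try (C,hash)→1640, (D,merge)→1860, (D,hash)→1880, (C,merge)→1880, (D,nl)→12100, (C,nl)→12120; best=1640 via (C,hash)
  {ABE}: card=160; try (A,nl_idx)→1360, (A,hash)→1400, (A,merge)→1710, (B,hash)→1840, (B,nl_idx)→1840, (B,merge)→2640 …(+2); best=1360 via (A,nl_idx)
  {ACE}: card=320; try (E,nl_idx)→1820, (E,hash)→2020, (C,hash)→2120, (E,merge)→2240, (C,merge)→2800, (E,nl)→8800 …(+1); best=1820 via (E,nl_idx)
  {ACD}: card=600; try (D,merge)→2560, (D,hash)→2580, (A,hash)→2840, (A,nl_idx)→5840, (A,merge)→8590, (D,nl)→12800 …(+1); best=2560 via (D,merge)
  {ABCE}: card=320; try (C,hash)→2920, (B,hash)→3260, (C,merge)→3600, (B,nl_idx)→4380, (B,merge)→5660, (C,nl)→17360 …(+1); best=2920 via (C,hash)
  {ACDE}: card=1920; try (D,hash)→3820, (E,hash)→4280, (D,merge)→5980, (E,nl_idx)→8680, (E,merge)→9800, (D,nl)→40220 …(+1); best=3820 via (D,hash)
  {ABCDE}: card=1920; try (D,hash)→4920, (B,hash)→6860, (D,merge)→7080, (B,nl_idx)→19180, (B,merge)→27500, (D,nl)→41320 …(+1); best=4920 via (D,hash)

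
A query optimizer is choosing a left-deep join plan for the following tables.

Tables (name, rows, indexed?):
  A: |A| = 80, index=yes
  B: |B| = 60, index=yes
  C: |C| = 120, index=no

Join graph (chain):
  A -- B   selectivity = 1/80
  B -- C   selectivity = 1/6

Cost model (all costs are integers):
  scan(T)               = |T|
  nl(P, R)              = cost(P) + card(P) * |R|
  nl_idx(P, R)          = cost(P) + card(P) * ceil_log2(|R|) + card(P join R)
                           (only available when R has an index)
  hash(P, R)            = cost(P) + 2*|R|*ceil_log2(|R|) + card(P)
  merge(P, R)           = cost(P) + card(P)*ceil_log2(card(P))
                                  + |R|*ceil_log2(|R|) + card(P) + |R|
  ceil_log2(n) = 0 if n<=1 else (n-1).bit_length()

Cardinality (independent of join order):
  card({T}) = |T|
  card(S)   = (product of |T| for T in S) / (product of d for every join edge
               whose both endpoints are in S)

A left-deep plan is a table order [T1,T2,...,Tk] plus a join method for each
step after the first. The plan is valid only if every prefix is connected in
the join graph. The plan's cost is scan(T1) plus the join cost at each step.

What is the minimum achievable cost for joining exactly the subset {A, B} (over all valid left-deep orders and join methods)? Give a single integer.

540

Selinger DP over subsets of {A,B}:
  {A}: scan cost=80, card=80
  {B}: scan cost=60, card=60
  {AB}: card=60; try (A,nl_idx)→540, (B,nl_idx)→620, (B,hash)→880, (A,merge)→1120, (B,merge)→1140, (A,hash)→1240 …(+2); best=540 via (A,nl_idx)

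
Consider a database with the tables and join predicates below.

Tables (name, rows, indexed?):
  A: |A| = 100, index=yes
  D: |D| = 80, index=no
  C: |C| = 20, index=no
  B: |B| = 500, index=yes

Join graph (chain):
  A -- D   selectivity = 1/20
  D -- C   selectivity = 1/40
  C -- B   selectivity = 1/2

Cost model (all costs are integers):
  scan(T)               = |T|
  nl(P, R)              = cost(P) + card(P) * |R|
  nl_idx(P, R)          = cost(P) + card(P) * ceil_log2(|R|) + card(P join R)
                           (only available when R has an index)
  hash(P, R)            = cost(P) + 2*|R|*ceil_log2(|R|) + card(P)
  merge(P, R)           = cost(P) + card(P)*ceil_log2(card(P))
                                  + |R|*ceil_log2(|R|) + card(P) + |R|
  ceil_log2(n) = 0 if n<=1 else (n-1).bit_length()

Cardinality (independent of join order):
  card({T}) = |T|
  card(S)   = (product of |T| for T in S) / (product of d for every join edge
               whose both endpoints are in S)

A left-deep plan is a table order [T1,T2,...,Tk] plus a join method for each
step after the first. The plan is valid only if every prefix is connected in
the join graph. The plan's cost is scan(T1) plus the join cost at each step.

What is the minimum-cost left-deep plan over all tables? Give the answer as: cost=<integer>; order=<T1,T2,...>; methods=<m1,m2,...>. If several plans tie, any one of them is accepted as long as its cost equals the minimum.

Selinger DP (subsets sized 1..n):
  {A}: scan cost=100, card=100
  {D}: scan cost=80, card=80
  {C}: scan cost=20, card=20
  {B}: scan cost=500, card=500
  {AD}: card=400; try (A,nl_idx)→1040, (D,hash)→1320, (A,merge)→1520, (D,merge)→1540, (A,hash)→1560, (A,nl)→8080 …(+1); best=1040 via (A,nl_idx)
  {CD}: card=40; try (C,hash)→360, (D,merge)→780, (C,merge)→840, (D,hash)→1160, (D,nl)→1620, (C,nl)→1680; best=360 via (C,hash)
  {BC}: card=5000; try (C,hash)→1200, (B,merge)→5140, (B,nl_idx)→5200, (C,merge)→5620, (B,hash)→9040, (B,nl)→10020 …(+1); best=1200 via (C,hash)
  {ACD}: card=200; try (A,nl_idx)→840, (A,merge)→1440, (C,hash)→1640, (A,hash)→1800, (A,nl)→4360, (C,merge)→5160 …(+1); best=840 via (A,nl_idx)
  {BCD}: card=10000; try (B,merge)→5640, (D,hash)→7320, (B,hash)→9400, (B,nl_idx)→10720, (B,nl)→20360, (D,merge)→71840 …(+1); best=5640 via (B,merge)
  {ABCD}: card=50000; try (B,merge)→7640, (B,hash)→10040, (A,hash)→17040, (B,nl_idx)→52640, (B,nl)→100840, (A,nl_idx)→125640 …(+2); best=7640 via (B,merge)

cost=7640; order=D,C,A,B; methods=hash,nl_idx,merge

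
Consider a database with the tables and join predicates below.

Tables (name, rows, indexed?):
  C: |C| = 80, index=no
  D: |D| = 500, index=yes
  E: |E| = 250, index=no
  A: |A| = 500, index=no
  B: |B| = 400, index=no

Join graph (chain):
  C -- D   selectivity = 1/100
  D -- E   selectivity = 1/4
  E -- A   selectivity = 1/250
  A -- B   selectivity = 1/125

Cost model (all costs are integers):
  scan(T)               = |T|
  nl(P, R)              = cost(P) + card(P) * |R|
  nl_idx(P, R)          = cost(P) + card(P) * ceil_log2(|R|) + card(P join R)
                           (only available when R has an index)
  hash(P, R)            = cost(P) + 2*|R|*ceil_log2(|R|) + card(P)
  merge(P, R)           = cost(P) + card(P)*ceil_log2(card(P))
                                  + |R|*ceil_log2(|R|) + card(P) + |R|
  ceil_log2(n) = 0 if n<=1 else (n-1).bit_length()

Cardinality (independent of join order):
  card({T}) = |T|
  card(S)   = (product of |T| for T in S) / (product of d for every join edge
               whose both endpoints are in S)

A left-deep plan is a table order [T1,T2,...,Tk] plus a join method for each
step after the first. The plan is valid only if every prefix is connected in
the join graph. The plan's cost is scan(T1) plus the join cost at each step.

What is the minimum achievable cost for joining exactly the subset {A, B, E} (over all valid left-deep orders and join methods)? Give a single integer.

Selinger DP over subsets of {A,B,E}:
  {E}: scan cost=250, card=250
  {A}: scan cost=500, card=500
  {B}: scan cost=400, card=400
  {AE}: card=500; try (E,hash)→5000, (A,merge)→7500, (E,merge)→7750, (A,hash)→9500, (A,nl)→125250, (E,nl)→125500; best=5000 via (E,hash)
  {AB}: card=1600; try (B,hash)→8200, (A,merge)→9400, (B,merge)→9500, (A,hash)→9800, (A,nl)→200400, (B,nl)→200500; best=8200 via (B,hash)
  {ABE}: card=1600; try (B,hash)→12700, (E,hash)→13800, (B,merge)→14000, (E,merge)→29650, (B,nl)→205000, (E,nl)→408200; best=12700 via (B,hash)

12700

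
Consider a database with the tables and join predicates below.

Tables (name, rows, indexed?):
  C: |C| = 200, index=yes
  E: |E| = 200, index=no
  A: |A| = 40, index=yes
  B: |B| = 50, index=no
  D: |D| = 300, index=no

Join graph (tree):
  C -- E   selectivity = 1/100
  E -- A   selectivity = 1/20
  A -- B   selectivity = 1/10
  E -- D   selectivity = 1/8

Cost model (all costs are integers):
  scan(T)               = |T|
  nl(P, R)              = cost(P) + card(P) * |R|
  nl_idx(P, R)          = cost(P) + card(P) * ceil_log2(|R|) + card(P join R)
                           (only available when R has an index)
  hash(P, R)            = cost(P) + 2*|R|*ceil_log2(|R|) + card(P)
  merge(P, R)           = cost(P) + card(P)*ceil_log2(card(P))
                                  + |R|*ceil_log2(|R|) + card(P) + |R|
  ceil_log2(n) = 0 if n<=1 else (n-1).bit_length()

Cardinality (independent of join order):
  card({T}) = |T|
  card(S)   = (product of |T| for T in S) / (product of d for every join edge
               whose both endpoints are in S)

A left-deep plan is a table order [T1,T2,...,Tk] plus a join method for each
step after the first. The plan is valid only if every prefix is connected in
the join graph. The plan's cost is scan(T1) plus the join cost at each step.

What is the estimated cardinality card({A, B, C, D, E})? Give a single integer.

150000

Tables in S: A(40), B(50), C(200), D(300), E(200)
Edges inside S: C-E(d=100), E-A(d=20), A-B(d=10), E-D(d=8)
numerator = 40 * 50 * 200 * 300 * 200 = 24000000000
denominator = 100 * 20 * 10 * 8 = 160000
card(S) = 24000000000 / 160000 = 150000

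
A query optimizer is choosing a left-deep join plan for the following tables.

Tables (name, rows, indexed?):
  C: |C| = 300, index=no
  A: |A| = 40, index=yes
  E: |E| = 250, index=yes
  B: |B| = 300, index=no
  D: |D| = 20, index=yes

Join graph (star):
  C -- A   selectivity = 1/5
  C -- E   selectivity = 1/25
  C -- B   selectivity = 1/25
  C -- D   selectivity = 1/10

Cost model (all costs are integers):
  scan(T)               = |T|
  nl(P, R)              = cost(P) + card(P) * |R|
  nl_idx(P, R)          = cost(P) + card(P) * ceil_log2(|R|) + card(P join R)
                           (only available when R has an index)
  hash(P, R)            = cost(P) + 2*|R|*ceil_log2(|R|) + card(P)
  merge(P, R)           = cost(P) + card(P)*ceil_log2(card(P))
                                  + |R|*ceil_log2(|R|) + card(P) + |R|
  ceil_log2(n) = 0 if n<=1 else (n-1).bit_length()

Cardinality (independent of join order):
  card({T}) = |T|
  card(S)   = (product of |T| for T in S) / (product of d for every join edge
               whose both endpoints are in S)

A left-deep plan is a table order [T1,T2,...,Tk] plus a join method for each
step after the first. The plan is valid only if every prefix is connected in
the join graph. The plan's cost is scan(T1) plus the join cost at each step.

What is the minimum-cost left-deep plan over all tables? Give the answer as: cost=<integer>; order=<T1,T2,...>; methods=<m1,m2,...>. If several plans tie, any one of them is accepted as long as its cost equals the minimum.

Selinger DP (subsets sized 1..n):
  {C}: scan cost=300, card=300
  {A}: scan cost=40, card=40
  {E}: scan cost=250, card=250
  {B}: scan cost=300, card=300
  {D}: scan cost=20, card=20
  {AC}: card=2400; try (A,hash)→1080, (C,merge)→3320, (A,merge)→3580, (A,nl_idx)→4500, (C,hash)→5480, (C,nl)→12040 …(+1); best=1080 via (A,hash)
  {CE}: card=3000; try (E,hash)→4600, (C,merge)→5500, (E,merge)→5550, (E,nl_idx)→5700, (C,hash)→5900, (C,nl)→75250 …(+1); best=4600 via (E,hash)
  {BC}: card=3600; try (C,hash)→6000, (B,hash)→6000, (C,merge)→6300, (B,merge)→6300, (C,nl)→90300, (B,nl)→90300; best=6000 via (C,hash)
  {CD}: card=600; try (D,hash)→800, (D,nl_idx)→2400, (C,merge)→3140, (D,merge)→3420, (C,hash)→5440, (C,nl)→6020 …(+1); best=800 via (D,hash)
  {ACE}: card=24000; try (E,hash)→7480, (A,hash)→8080, (E,merge)→34530, (A,merge)→43880, (E,nl_idx)→44280, (A,nl_idx)→46600 …(+2); best=7480 via (E,hash)
  {ABC}: card=28800; try (B,hash)→8880, (A,hash)→10080, (B,merge)→35280, (A,merge)→53080, (A,nl_idx)→56400, (A,nl)→150000 …(+1); best=8880 via (B,hash)
  {ACD}: card=4800; try (A,hash)→1880, (D,hash)→3680, (A,merge)→7680, (A,nl_idx)→9200, (D,nl_idx)→17880, (A,nl)→24800 …(+2); best=1880 via (A,hash)
  {BCE}: card=36000; try (B,hash)→13000, (E,hash)→13600, (B,merge)→46600, (E,merge)→55050, (E,nl_idx)→70800, (B,nl)→904600 …(+1); best=13000 via (B,hash)
  {CDE}: card=6000; try (E,hash)→5400, (D,hash)→7800, (E,merge)→9650, (E,nl_idx)→11600, (D,nl_idx)→25600, (D,merge)→43720 …(+2); best=5400 via (E,hash)
  {BCD}: card=7200; try (B,hash)→6800, (D,hash)→9800, (B,merge)→10400, (D,nl_idx)→31200, (D,merge)→52920, (D,nl)→78000 …(+1); best=6800 via (B,hash)
  {ABCE}: card=288000; try (B,hash)→36880, (E,hash)→41680, (A,hash)→49480, (B,merge)→394480, (E,merge)→471930, (A,nl_idx)→517000 …(+5); best=36880 via (B,hash)
  {ACDE}: card=48000; try (E,hash)→10680, (A,hash)→11880, (D,hash)→31680, (E,merge)→71330, (E,nl_idx)→88280, (A,nl_idx)→89400 …(+6); best=10680 via (E,hash)
  {ABCD}: card=57600; try (B,hash)→12080, (A,hash)→14480, (D,hash)→37880, (B,merge)→72080, (A,nl_idx)→107600, (A,merge)→107880 …(+5); best=12080 via (B,hash)
  {BCDE}: card=72000; try (B,hash)→16800, (E,hash)→18000, (D,hash)→49200, (B,merge)→92400, (E,merge)→109850, (E,nl_idx)→136400 …(+5); best=16800 via (B,hash)
  {ABCDE}: card=576000; try (B,hash)→64080, (E,hash)→73680, (A,hash)→89280, (D,hash)→325080, (B,merge)→829680, (E,merge)→993530 …(+9); best=64080 via (B,hash)

cost=64080; order=C,D,A,E,B; methods=hash,hash,hash,hash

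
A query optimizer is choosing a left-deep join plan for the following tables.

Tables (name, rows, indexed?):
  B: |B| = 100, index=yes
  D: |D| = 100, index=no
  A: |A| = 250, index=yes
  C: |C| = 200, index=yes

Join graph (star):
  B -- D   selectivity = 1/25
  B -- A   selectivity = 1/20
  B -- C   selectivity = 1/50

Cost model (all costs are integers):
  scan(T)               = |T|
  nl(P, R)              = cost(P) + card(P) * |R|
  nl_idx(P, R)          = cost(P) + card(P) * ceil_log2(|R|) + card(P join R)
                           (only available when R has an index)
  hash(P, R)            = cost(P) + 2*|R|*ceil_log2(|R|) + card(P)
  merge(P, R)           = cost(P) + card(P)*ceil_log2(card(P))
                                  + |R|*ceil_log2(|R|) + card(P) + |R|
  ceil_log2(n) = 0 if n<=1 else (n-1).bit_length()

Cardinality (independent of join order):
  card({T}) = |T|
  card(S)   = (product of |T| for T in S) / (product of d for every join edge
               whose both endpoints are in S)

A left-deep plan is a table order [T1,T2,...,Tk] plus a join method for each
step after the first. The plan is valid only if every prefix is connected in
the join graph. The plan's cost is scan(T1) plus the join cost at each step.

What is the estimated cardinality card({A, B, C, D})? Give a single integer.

20000

Tables in S: A(250), B(100), C(200), D(100)
Edges inside S: B-D(d=25), B-A(d=20), B-C(d=50)
numerator = 250 * 100 * 200 * 100 = 500000000
denominator = 25 * 20 * 50 = 25000
card(S) = 500000000 / 25000 = 20000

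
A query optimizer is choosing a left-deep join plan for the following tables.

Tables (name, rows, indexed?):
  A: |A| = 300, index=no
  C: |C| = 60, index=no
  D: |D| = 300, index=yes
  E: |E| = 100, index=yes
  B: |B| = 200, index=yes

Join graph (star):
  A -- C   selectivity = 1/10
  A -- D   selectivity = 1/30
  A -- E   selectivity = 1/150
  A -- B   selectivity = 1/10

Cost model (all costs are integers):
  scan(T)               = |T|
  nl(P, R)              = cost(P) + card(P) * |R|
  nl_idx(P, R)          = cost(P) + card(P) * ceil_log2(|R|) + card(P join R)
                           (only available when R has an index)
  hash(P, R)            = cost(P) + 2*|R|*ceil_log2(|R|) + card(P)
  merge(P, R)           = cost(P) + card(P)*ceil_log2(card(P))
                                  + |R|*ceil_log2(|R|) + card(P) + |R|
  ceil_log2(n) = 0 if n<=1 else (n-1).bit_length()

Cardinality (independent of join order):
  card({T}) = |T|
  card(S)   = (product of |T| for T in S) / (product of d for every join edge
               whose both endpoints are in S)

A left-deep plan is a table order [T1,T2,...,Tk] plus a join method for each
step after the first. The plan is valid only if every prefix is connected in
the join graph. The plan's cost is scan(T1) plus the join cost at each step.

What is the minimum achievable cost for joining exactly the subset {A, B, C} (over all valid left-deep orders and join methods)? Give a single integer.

6320

Selinger DP over subsets of {A,B,C}:
  {A}: scan cost=300, card=300
  {C}: scan cost=60, card=60
  {B}: scan cost=200, card=200
  {AC}: card=1800; try (C,hash)→1320, (A,merge)→3480, (C,merge)→3720, (A,hash)→5520, (A,nl)→18060, (C,nl)→18300; best=1320 via (C,hash)
  {AB}: card=6000; try (B,hash)→3800, (A,merge)→5000, (B,merge)→5100, (A,hash)→5800, (B,nl_idx)→8700, (A,nl)→60200 …(+1); best=3800 via (B,hash)
  {ABC}: card=36000; try (B,hash)→6320, (C,hash)→10520, (B,merge)→24720, (B,nl_idx)→51720, (C,merge)→88220, (B,nl)→361320 …(+1); best=6320 via (B,hash)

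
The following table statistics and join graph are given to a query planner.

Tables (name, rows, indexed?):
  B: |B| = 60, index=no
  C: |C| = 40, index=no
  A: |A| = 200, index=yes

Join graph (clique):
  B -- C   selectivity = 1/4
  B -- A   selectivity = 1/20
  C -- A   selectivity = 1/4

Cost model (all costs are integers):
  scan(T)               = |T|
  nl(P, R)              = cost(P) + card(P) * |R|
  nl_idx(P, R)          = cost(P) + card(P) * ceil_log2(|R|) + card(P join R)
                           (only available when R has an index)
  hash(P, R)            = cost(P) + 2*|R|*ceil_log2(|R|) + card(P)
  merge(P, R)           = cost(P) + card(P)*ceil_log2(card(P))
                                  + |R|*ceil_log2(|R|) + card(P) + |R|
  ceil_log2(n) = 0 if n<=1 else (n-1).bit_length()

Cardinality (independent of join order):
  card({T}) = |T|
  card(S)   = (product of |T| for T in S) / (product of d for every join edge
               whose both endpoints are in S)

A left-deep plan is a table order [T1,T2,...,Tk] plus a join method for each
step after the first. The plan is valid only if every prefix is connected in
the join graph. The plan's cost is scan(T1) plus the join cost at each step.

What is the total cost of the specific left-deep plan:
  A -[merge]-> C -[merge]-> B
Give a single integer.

26700

step 1: scan A: cost=200, card=200
step 2: join C via merge
    card(P join C) = 200*40/(4) = 2000
    cost = 200 + 200*8 + 40*6 + 200 + 40 = 2280
step 3: join B via merge
    card(P join B) = 2000*60/(4*20) = 1500
    cost = 2280 + 2000*11 + 60*6 + 2000 + 60 = 26700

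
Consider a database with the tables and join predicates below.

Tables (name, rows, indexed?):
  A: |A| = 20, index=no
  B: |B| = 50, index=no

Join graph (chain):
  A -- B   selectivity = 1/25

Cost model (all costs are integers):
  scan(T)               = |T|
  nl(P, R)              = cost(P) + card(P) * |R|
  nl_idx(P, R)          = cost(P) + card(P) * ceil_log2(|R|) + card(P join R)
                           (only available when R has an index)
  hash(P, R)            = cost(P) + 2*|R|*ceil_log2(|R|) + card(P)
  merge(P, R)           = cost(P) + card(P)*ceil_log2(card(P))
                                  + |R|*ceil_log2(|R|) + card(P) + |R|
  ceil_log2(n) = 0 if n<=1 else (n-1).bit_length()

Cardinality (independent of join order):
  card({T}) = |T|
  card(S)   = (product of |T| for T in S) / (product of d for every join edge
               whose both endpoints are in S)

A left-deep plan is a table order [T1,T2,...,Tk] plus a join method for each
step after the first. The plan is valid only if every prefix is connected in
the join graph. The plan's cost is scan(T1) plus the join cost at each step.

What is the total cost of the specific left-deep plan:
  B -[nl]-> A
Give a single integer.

step 1: scan B: cost=50, card=50
step 2: join A via nl
    card(P join A) = 50*20/(25) = 40
    cost = 50 + 50*20 = 1050

1050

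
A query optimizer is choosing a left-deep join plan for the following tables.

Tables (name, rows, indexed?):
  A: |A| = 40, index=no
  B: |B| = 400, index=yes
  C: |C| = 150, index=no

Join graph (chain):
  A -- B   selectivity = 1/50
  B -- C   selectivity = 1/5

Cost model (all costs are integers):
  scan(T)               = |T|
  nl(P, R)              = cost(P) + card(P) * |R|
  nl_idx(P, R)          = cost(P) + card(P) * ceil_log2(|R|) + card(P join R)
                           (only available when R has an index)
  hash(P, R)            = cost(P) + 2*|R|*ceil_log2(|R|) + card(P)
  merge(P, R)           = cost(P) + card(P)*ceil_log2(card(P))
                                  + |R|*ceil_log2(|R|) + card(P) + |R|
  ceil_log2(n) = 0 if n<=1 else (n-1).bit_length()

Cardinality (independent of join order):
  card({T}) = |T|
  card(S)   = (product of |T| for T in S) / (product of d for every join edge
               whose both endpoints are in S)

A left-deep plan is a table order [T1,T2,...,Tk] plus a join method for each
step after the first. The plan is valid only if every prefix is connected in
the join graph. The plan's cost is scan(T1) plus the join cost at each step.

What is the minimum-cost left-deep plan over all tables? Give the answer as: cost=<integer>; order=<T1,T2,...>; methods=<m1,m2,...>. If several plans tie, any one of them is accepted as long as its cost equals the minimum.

cost=3440; order=A,B,C; methods=nl_idx,hash

Selinger DP (subsets sized 1..n):
  {A}: scan cost=40, card=40
  {B}: scan cost=400, card=400
  {C}: scan cost=150, card=150
  {AB}: card=320; try (B,nl_idx)→720, (A,hash)→1280, (B,merge)→4320, (A,merge)→4680, (B,hash)→7280, (B,nl)→16040 …(+1); best=720 via (B,nl_idx)
  {BC}: card=12000; try (C,hash)→3200, (B,merge)→5500, (C,merge)→5750, (B,hash)→7500, (B,nl_idx)→13500, (B,nl)→60150 …(+1); best=3200 via (C,hash)
  {ABC}: card=9600; try (C,hash)→3440, (C,merge)→5270, (A,hash)→15680, (C,nl)→48720, (A,merge)→183480, (A,nl)→483200; best=3440 via (C,hash)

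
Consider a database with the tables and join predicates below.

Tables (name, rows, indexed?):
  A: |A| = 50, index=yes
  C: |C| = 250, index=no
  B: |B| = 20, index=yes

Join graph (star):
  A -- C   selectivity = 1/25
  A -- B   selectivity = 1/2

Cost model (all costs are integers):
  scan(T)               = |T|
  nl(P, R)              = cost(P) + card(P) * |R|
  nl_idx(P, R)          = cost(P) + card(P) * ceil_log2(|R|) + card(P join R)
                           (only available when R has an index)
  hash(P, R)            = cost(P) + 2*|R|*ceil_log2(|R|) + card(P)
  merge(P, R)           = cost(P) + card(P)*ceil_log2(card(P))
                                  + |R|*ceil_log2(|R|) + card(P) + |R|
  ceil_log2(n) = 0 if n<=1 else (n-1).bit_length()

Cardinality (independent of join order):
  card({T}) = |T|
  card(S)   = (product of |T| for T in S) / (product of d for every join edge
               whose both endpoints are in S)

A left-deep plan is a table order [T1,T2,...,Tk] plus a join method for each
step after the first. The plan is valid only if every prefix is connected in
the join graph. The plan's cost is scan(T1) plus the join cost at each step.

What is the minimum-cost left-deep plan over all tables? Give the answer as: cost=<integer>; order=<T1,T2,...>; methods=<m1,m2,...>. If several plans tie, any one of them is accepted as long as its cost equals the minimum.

Selinger DP (subsets sized 1..n):
  {A}: scan cost=50, card=50
  {C}: scan cost=250, card=250
  {B}: scan cost=20, card=20
  {AC}: card=500; try (A,hash)→1100, (A,nl_idx)→2250, (C,merge)→2650, (A,merge)→2850, (C,hash)→4100, (C,nl)→12550 …(+1); best=1100 via (A,hash)
  {AB}: card=500; try (B,hash)→300, (A,merge)→490, (B,merge)→520, (A,hash)→640, (A,nl_idx)→640, (B,nl_idx)→800 …(+2); best=300 via (B,hash)
  {ABC}: card=5000; try (B,hash)→1800, (C,hash)→4800, (B,merge)→6220, (C,merge)→7550, (B,nl_idx)→8600, (B,nl)→11100 …(+1); best=1800 via (B,hash)

cost=1800; order=C,A,B; methods=hash,hash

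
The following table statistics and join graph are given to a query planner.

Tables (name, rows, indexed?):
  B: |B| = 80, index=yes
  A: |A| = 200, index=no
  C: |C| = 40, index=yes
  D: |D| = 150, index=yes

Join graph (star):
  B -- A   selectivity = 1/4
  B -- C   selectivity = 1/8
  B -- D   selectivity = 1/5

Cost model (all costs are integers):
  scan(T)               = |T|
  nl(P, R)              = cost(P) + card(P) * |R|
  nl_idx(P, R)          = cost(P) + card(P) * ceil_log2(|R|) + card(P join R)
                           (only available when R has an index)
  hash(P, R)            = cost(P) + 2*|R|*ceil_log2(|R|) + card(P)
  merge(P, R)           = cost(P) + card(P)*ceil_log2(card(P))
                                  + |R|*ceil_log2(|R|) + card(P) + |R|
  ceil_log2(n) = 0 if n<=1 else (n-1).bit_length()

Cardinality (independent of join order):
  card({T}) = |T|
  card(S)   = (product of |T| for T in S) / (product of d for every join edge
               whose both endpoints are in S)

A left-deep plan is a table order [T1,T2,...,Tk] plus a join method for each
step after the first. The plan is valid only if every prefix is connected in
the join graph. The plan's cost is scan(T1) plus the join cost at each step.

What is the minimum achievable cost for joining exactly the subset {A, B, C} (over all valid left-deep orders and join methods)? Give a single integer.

4240

Selinger DP over subsets of {A,B,C}:
  {B}: scan cost=80, card=80
  {A}: scan cost=200, card=200
  {C}: scan cost=40, card=40
  {AB}: card=4000; try (B,hash)→1520, (A,merge)→2520, (B,merge)→2640, (A,hash)→3360, (B,nl_idx)→5600, (A,nl)→16080 …(+1); best=1520 via (B,hash)
  {BC}: card=400; try (C,hash)→640, (B,nl_idx)→720, (C,nl_idx)→960, (B,merge)→960, (C,merge)→1000, (B,hash)→1200 …(+2); best=640 via (C,hash)
  {ABC}: card=20000; try (A,hash)→4240, (C,hash)→6000, (A,merge)→6440, (C,nl_idx)→45520, (C,merge)→53800, (A,nl)→80640 …(+1); best=4240 via (A,hash)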